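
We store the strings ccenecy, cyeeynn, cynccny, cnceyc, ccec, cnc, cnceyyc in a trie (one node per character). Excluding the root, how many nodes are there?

Trie structure (* marks end of a word):
(root)
└─ c
   ├─ c
   │  └─ e
   │     ├─ c *
   │     └─ n
   │        └─ e
   │           └─ c
   │              └─ y *
   ├─ n
   │  └─ c *
   │     └─ e
   │        └─ y
   │           ├─ c *
   │           └─ y
   │              └─ c *
   └─ y
      ├─ e
      │  └─ e
      │     └─ y
      │        └─ n
      │           └─ n *
      └─ n
         └─ c
            └─ c
               └─ n
                  └─ y *
Counting every labelled node above: 26.

26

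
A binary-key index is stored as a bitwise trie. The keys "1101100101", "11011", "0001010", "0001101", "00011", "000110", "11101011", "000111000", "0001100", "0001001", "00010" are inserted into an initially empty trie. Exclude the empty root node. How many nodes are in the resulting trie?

33

Insert word by word; a character creates a node only if that edge doesn't already exist:
  "1101100101" → 10 new (1, 1, 0, 1, 1, 0, 0, 1, 0, 1)
  "11011" → prefix "11011" already present; 0 new (none)
  "0001010" → 7 new (0, 0, 0, 1, 0, 1, 0)
  "0001101" → prefix "0001" already present; 3 new (1, 0, 1)
  "00011" → prefix "00011" already present; 0 new (none)
  "000110" → prefix "000110" already present; 0 new (none)
  "11101011" → prefix "11" already present; 6 new (1, 0, 1, 0, 1, 1)
  "000111000" → prefix "00011" already present; 4 new (1, 0, 0, 0)
  "0001100" → prefix "000110" already present; 1 new (0)
  "0001001" → prefix "00010" already present; 2 new (0, 1)
  "00010" → prefix "00010" already present; 0 new (none)
Total nodes = 10 + 0 + 7 + 3 + 0 + 0 + 6 + 4 + 1 + 2 + 0 = 33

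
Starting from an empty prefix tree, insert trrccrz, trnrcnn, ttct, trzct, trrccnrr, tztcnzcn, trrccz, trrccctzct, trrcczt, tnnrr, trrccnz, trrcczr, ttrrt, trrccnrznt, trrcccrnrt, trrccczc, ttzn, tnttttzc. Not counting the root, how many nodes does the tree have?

For each word, the new-node count is its length minus the longest prefix already in the trie:
  "trrccrz" → 7 new (t, r, r, c, c, r, z)
  "trnrcnn" → prefix "tr" already present; 5 new (n, r, c, n, n)
  "ttct" → prefix "t" already present; 3 new (t, c, t)
  "trzct" → prefix "tr" already present; 3 new (z, c, t)
  "trrccnrr" → prefix "trrcc" already present; 3 new (n, r, r)
  "tztcnzcn" → prefix "t" already present; 7 new (z, t, c, n, z, c, n)
  "trrccz" → prefix "trrcc" already present; 1 new (z)
  "trrccctzct" → prefix "trrcc" already present; 5 new (c, t, z, c, t)
  "trrcczt" → prefix "trrccz" already present; 1 new (t)
  "tnnrr" → prefix "t" already present; 4 new (n, n, r, r)
  "trrccnz" → prefix "trrccn" already present; 1 new (z)
  "trrcczr" → prefix "trrccz" already present; 1 new (r)
  "ttrrt" → prefix "tt" already present; 3 new (r, r, t)
  "trrccnrznt" → prefix "trrccnr" already present; 3 new (z, n, t)
  "trrcccrnrt" → prefix "trrccc" already present; 4 new (r, n, r, t)
  "trrccczc" → prefix "trrccc" already present; 2 new (z, c)
  "ttzn" → prefix "tt" already present; 2 new (z, n)
  "tnttttzc" → prefix "tn" already present; 6 new (t, t, t, t, z, c)
Total nodes = 7 + 5 + 3 + 3 + 3 + 7 + 1 + 5 + 1 + 4 + 1 + 1 + 3 + 3 + 4 + 2 + 2 + 6 = 61

61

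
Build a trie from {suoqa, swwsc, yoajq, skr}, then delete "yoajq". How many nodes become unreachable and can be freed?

5

A node on "yoajq"'s path can go only if nothing else ends at it or branches off below it.
No other word shares any prefix with "yoajq", so all 5 of its nodes go.
Nodes removed: 5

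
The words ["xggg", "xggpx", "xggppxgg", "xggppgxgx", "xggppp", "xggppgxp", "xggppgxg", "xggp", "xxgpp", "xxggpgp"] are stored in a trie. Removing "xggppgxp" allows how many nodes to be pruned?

1

A node on "xggppgxp"'s path can go only if nothing else ends at it or branches off below it.
The suffix "p" (1 node) is used only by "xggppgxp"; the node for "xggppgx" still has the child "g", so pruning stops there.
Nodes removed: 1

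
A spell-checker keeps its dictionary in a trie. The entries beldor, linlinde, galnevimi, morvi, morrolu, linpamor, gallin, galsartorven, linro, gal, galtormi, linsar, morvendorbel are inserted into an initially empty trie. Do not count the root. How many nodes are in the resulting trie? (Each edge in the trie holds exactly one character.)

67

Count nodes per top-level branch (shared prefixes stored once):
  'b'-branch (beldor): 6 nodes
  'g'-branch (gal, gallin, galnevimi, galsartorven, galtormi): 26 nodes
  'l'-branch (linlinde, linpamor, linro, linsar): 18 nodes
  'm'-branch (morrolu, morvendorbel, morvi): 17 nodes
Sum: 67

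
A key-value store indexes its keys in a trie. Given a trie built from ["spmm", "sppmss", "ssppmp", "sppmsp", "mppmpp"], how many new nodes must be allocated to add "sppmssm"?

"sppmss" is already a path in the trie; the remaining "m" must be added.
New nodes needed: |"sppmssm"| − 6 = 7 − 6 = 1.

1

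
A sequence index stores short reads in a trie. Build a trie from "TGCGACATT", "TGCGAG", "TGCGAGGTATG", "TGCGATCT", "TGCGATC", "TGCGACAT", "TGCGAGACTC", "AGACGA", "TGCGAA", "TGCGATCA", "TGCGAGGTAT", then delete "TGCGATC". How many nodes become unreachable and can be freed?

0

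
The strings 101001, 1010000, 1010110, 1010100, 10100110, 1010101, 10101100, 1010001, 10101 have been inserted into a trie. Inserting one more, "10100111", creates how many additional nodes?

The longest prefix of "10100111" already in the trie is "1010011" (length 7).
So 8 − 7 = 1 new nodes.

1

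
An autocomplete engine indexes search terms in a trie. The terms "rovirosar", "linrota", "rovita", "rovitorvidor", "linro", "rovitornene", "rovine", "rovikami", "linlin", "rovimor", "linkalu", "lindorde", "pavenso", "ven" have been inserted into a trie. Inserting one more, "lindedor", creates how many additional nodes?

Walking "lindedor" from the root, the first 4 characters ("lind") follow existing edges; "e" is the first miss.
Each of the 4 remaining characters creates one node.

4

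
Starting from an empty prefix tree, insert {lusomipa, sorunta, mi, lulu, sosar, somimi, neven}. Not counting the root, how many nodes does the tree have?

Trie structure (* marks end of a word):
(root)
├─ l
│  └─ u
│     ├─ l
│     │  └─ u *
│     └─ s
│        └─ o
│           └─ m
│              └─ i
│                 └─ p
│                    └─ a *
├─ m
│  └─ i *
├─ n
│  └─ e
│     └─ v
│        └─ e
│           └─ n *
└─ s
   └─ o
      ├─ m
      │  └─ i
      │     └─ m
      │        └─ i *
      ├─ r
      │  └─ u
      │     └─ n
      │        └─ t
      │           └─ a *
      └─ s
         └─ a
            └─ r *
Counting every labelled node above: 31.

31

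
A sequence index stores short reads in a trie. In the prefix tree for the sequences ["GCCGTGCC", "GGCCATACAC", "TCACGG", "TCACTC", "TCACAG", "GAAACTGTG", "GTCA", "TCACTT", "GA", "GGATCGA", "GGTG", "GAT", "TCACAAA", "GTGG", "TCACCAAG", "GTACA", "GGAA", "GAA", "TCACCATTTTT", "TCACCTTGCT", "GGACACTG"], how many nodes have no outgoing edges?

A leaf is a node with no children — equivalently, the end of a word that is not a proper prefix of any other stored word.
Those words: "GAAACTGTG", "GAT", "GCCGTGCC", "GGAA", "GGACACTG", "GGATCGA", "GGCCATACAC", "GGTG", "GTACA", "GTCA", "GTGG", "TCACAAA", "TCACAG", "TCACCAAG", "TCACCATTTTT", "TCACCTTGCT", "TCACGG", "TCACTC", "TCACTT"
Leaf count: 19

19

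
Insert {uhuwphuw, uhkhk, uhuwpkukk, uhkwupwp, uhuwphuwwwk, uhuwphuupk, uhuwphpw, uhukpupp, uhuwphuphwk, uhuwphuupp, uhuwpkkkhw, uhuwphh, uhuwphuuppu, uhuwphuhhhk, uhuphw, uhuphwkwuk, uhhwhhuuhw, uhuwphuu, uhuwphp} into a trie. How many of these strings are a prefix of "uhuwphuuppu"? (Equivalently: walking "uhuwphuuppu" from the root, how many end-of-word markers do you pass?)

Walk "uhuwphuuppu" from the root; an end-of-word marker is hit whenever a stored word is a prefix of "uhuwphuuppu".
Prefixes of the query that are stored words: "uhuwphuu", "uhuwphuupp", "uhuwphuuppu"
Count: 3

3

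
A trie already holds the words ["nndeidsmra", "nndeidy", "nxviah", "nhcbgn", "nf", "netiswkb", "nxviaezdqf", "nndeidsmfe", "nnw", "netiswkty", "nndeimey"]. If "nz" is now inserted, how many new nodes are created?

The longest prefix of "nz" already in the trie is "n" (length 1).
Each of the 1 remaining characters creates one node.

1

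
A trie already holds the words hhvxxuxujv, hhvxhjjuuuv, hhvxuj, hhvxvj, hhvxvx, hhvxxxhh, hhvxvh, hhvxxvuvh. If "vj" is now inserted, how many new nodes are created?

No existing word starts with "v", so every character of "vj" needs a new node.
2 − 0 = 2 new nodes.

2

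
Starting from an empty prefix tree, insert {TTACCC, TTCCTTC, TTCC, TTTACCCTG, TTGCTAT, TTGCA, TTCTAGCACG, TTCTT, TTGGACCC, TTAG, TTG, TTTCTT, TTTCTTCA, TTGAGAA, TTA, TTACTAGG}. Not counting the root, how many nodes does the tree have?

Count nodes per top-level branch (shared prefixes stored once):
  'T'-branch (TTA, TTACCC, TTACTAGG, TTAG, TTCC, TTCCTTC, TTCTAGCACG, TTCTT, TTG, TTGAGAA, TTGCA, TTGCTAT, TTGGACCC, TTTACCCTG, TTTCTT, TTTCTTCA): 51 nodes
Sum: 51

51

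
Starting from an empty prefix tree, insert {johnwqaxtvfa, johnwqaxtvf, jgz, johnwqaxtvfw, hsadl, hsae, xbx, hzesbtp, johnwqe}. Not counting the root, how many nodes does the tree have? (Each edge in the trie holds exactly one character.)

Insert word by word; a character creates a node only if that edge doesn't already exist:
  "johnwqaxtvfa" → 12 new (j, o, h, n, w, q, a, x, t, v, f, a)
  "johnwqaxtvf" → prefix "johnwqaxtvf" already present; 0 new (none)
  "jgz" → prefix "j" already present; 2 new (g, z)
  "johnwqaxtvfw" → prefix "johnwqaxtvf" already present; 1 new (w)
  "hsadl" → 5 new (h, s, a, d, l)
  "hsae" → prefix "hsa" already present; 1 new (e)
  "xbx" → 3 new (x, b, x)
  "hzesbtp" → prefix "h" already present; 6 new (z, e, s, b, t, p)
  "johnwqe" → prefix "johnwq" already present; 1 new (e)
Total nodes = 12 + 0 + 2 + 1 + 5 + 1 + 3 + 6 + 1 = 31

31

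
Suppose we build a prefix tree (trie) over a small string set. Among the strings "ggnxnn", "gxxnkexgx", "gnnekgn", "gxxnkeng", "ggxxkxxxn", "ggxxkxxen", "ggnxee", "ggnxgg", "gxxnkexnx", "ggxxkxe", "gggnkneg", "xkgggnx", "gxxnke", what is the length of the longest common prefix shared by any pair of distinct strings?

The deepest shared node is where two words last agree before diverging.
"ggxxkxxen" and "ggxxkxxxn" agree on "ggxxkxx" (7 characters) before diverging; nothing deeper is shared.
Longest shared-prefix length: 7

7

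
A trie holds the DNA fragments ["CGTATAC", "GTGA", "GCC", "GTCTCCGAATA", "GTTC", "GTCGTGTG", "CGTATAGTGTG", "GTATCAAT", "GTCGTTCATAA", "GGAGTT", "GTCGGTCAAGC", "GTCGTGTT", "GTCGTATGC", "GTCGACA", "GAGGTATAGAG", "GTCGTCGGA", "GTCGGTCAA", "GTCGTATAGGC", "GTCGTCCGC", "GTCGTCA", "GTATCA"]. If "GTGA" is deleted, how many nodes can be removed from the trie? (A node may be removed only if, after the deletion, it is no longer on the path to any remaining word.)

2

Walk "GTGA" from the leaf back toward the root, removing each node that no remaining word uses.
The suffix "GA" (2 nodes) is used only by "GTGA"; the node for "GT" still has the child "C", so pruning stops there.
Nodes removed: 2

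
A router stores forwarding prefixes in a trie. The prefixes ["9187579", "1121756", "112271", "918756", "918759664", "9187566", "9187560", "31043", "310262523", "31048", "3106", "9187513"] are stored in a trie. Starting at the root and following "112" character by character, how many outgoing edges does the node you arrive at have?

The children of the "112" node are the distinct next characters among strings starting with "112".
Characters that immediately follow "112" among the stored strings: {1, 2}.
That node has 2 child edges.

2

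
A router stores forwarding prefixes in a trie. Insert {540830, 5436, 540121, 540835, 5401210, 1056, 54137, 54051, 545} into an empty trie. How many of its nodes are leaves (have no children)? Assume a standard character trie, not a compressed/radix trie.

8

A leaf is a node with no children — equivalently, the end of a word that is not a proper prefix of any other stored word.
Those words: "1056", "5401210", "54051", "540830", "540835", "54137", "5436", "545"
Leaf count: 8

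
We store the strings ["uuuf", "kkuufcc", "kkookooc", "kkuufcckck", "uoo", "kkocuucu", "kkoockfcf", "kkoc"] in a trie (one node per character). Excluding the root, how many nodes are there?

Count nodes per top-level branch (shared prefixes stored once):
  'k'-branch (kkoc, kkocuucu, kkoockfcf, kkookooc, kkuufcc, kkuufcckck): 26 nodes
  'u'-branch (uoo, uuuf): 6 nodes
Sum: 32

32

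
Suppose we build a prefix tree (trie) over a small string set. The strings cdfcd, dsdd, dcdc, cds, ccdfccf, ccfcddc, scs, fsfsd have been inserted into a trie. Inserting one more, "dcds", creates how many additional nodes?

"dcd" is already a path in the trie; the remaining "s" must be added.
Each of the 1 remaining characters creates one node.

1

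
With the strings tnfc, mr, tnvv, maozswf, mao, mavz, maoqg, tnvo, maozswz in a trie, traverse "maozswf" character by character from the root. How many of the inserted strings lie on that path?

2

Traverse "maozswf" character by character; count nodes along the way that are marked as word ends.
Prefixes of the query that are stored words: "mao", "maozswf"
Count: 2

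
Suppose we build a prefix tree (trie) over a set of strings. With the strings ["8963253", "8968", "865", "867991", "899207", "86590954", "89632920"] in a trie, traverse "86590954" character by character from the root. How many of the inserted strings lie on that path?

2

Traverse "86590954" character by character; count nodes along the way that are marked as word ends.
Prefixes of the query that are stored words: "865", "86590954"
Count: 2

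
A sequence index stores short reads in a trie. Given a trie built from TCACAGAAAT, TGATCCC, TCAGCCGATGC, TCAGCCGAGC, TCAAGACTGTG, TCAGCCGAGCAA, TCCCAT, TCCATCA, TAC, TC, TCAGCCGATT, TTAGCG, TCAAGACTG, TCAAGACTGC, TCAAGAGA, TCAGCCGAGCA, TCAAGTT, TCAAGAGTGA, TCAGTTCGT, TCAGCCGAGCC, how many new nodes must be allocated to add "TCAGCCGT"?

"TCAGCCG" is already a path in the trie; the remaining "T" must be added.
So 8 − 7 = 1 new nodes.

1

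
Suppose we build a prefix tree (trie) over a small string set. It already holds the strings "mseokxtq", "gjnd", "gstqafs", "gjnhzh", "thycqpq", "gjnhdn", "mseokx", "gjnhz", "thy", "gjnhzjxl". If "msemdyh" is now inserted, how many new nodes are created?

4

The longest prefix of "msemdyh" already in the trie is "mse" (length 3).
Each of the 4 remaining characters creates one node.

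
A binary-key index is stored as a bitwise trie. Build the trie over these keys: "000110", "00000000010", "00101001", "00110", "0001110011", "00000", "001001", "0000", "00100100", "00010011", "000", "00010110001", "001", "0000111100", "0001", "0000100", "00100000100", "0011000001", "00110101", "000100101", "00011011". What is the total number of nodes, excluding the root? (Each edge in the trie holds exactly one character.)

For each word, the new-node count is its length minus the longest prefix already in the trie:
  "000110" → 6 new (0, 0, 0, 1, 1, 0)
  "00000000010" → prefix "000" already present; 8 new (0, 0, 0, 0, 0, 0, 1, 0)
  "00101001" → prefix "00" already present; 6 new (1, 0, 1, 0, 0, 1)
  "00110" → prefix "001" already present; 2 new (1, 0)
  "0001110011" → prefix "00011" already present; 5 new (1, 0, 0, 1, 1)
  "00000" → prefix "00000" already present; 0 new (none)
  "001001" → prefix "0010" already present; 2 new (0, 1)
  "0000" → prefix "0000" already present; 0 new (none)
  "00100100" → prefix "001001" already present; 2 new (0, 0)
  "00010011" → prefix "0001" already present; 4 new (0, 0, 1, 1)
  "000" → prefix "000" already present; 0 new (none)
  "00010110001" → prefix "00010" already present; 6 new (1, 1, 0, 0, 0, 1)
  "001" → prefix "001" already present; 0 new (none)
  "0000111100" → prefix "0000" already present; 6 new (1, 1, 1, 1, 0, 0)
  "0001" → prefix "0001" already present; 0 new (none)
  "0000100" → prefix "00001" already present; 2 new (0, 0)
  "00100000100" → prefix "00100" already present; 6 new (0, 0, 0, 1, 0, 0)
  "0011000001" → prefix "00110" already present; 5 new (0, 0, 0, 0, 1)
  "00110101" → prefix "00110" already present; 3 new (1, 0, 1)
  "000100101" → prefix "0001001" already present; 2 new (0, 1)
  "00011011" → prefix "000110" already present; 2 new (1, 1)
Total nodes = 6 + 8 + 6 + 2 + 5 + 0 + 2 + 0 + 2 + 4 + 0 + 6 + 0 + 6 + 0 + 2 + 6 + 5 + 3 + 2 + 2 = 67

67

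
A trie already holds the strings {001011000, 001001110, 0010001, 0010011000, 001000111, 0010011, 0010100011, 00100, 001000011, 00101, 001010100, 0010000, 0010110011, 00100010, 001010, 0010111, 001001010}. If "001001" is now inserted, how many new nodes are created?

0

"001001" is already a full path in the trie; only an end-marker is added.
No new nodes are needed: 0.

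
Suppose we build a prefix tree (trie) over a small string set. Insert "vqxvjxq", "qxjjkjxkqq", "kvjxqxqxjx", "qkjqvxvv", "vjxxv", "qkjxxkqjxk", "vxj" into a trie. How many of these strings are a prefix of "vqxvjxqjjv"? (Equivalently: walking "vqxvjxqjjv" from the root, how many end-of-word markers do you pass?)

1

Check each prefix of "vqxvjxqjjv" against the stored set — each match is an end-marker on the path.
Prefixes of the query that are stored words: "vqxvjxq"
Count: 1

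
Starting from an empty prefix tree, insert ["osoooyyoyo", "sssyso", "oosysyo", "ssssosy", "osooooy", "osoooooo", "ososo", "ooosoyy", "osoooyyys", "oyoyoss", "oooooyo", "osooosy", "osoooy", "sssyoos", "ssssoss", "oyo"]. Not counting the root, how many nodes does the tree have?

Trace insertions, counting only characters that open a new branch:
  "osoooyyoyo" → 10 new (o, s, o, o, o, y, y, o, y, o)
  "sssyso" → 6 new (s, s, s, y, s, o)
  "oosysyo" → prefix "o" already present; 6 new (o, s, y, s, y, o)
  "ssssosy" → prefix "sss" already present; 4 new (s, o, s, y)
  "osooooy" → prefix "osooo" already present; 2 new (o, y)
  "osoooooo" → prefix "osoooo" already present; 2 new (o, o)
  "ososo" → prefix "oso" already present; 2 new (s, o)
  "ooosoyy" → prefix "oo" already present; 5 new (o, s, o, y, y)
  "osoooyyys" → prefix "osoooyy" already present; 2 new (y, s)
  "oyoyoss" → prefix "o" already present; 6 new (y, o, y, o, s, s)
  "oooooyo" → prefix "ooo" already present; 4 new (o, o, y, o)
  "osooosy" → prefix "osooo" already present; 2 new (s, y)
  "osoooy" → prefix "osoooy" already present; 0 new (none)
  "sssyoos" → prefix "sssy" already present; 3 new (o, o, s)
  "ssssoss" → prefix "ssssos" already present; 1 new (s)
  "oyo" → prefix "oyo" already present; 0 new (none)
Total nodes = 10 + 6 + 6 + 4 + 2 + 2 + 2 + 5 + 2 + 6 + 4 + 2 + 0 + 3 + 1 + 0 = 55

55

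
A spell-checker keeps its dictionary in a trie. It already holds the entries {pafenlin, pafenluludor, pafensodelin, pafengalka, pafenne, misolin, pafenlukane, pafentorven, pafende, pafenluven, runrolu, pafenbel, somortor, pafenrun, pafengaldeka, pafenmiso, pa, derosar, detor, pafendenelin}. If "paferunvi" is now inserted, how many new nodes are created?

5

The longest prefix of "paferunvi" already in the trie is "pafe" (length 4).
Each of the 5 remaining characters creates one node.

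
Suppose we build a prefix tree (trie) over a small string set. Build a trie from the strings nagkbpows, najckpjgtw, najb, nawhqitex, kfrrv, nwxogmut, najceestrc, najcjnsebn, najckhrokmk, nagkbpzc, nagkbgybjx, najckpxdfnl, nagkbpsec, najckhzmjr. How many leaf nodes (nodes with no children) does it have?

14

Leaves are exactly the stored words that no other stored word extends.
Those words: "kfrrv", "nagkbgybjx", "nagkbpows", "nagkbpsec", "nagkbpzc", "najb", "najceestrc", "najcjnsebn", "najckhrokmk", "najckhzmjr", "najckpjgtw", "najckpxdfnl", "nawhqitex", "nwxogmut"
Leaf count: 14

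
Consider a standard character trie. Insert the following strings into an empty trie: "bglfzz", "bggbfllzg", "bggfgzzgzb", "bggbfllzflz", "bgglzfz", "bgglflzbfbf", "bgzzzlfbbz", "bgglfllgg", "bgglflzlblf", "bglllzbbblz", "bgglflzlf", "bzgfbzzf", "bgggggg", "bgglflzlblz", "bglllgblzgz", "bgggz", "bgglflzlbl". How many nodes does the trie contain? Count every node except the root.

77

For each word, the new-node count is its length minus the longest prefix already in the trie:
  "bglfzz" → 6 new (b, g, l, f, z, z)
  "bggbfllzg" → prefix "bg" already present; 7 new (g, b, f, l, l, z, g)
  "bggfgzzgzb" → prefix "bgg" already present; 7 new (f, g, z, z, g, z, b)
  "bggbfllzflz" → prefix "bggbfllz" already present; 3 new (f, l, z)
  "bgglzfz" → prefix "bgg" already present; 4 new (l, z, f, z)
  "bgglflzbfbf" → prefix "bggl" already present; 7 new (f, l, z, b, f, b, f)
  "bgzzzlfbbz" → prefix "bg" already present; 8 new (z, z, z, l, f, b, b, z)
  "bgglfllgg" → prefix "bgglfl" already present; 3 new (l, g, g)
  "bgglflzlblf" → prefix "bgglflz" already present; 4 new (l, b, l, f)
  "bglllzbbblz" → prefix "bgl" already present; 8 new (l, l, z, b, b, b, l, z)
  "bgglflzlf" → prefix "bgglflzl" already present; 1 new (f)
  "bzgfbzzf" → prefix "b" already present; 7 new (z, g, f, b, z, z, f)
  "bgggggg" → prefix "bgg" already present; 4 new (g, g, g, g)
  "bgglflzlblz" → prefix "bgglflzlbl" already present; 1 new (z)
  "bglllgblzgz" → prefix "bglll" already present; 6 new (g, b, l, z, g, z)
  "bgggz" → prefix "bggg" already present; 1 new (z)
  "bgglflzlbl" → prefix "bgglflzlbl" already present; 0 new (none)
Total nodes = 6 + 7 + 7 + 3 + 4 + 7 + 8 + 3 + 4 + 8 + 1 + 7 + 4 + 1 + 6 + 1 + 0 = 77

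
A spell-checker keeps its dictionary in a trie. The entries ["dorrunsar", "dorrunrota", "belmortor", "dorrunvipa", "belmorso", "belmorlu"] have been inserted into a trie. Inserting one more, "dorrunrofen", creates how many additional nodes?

Walking "dorrunrofen" from the root, the first 8 characters ("dorrunro") follow existing edges; "f" is the first miss.
So 11 − 8 = 3 new nodes.

3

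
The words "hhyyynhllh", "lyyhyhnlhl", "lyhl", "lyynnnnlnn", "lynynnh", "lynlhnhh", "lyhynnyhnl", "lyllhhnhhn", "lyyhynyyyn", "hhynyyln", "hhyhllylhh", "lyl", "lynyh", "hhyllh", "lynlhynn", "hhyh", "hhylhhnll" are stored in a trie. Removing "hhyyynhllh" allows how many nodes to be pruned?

After clearing the end-marker at "hhyyynhllh", prune upward until reaching a node still needed by another word.
The suffix "yynhllh" (7 nodes) is used only by "hhyyynhllh"; the node for "hhy" still has the child "n", so pruning stops there.
Nodes removed: 7

7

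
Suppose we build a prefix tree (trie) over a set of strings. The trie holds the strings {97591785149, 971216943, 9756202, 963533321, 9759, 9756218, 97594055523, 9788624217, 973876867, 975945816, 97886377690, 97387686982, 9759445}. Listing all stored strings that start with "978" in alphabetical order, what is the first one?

Filter for "978…" and sort: "9788624217", "97886377690"
The 1st is 9788624217.

9788624217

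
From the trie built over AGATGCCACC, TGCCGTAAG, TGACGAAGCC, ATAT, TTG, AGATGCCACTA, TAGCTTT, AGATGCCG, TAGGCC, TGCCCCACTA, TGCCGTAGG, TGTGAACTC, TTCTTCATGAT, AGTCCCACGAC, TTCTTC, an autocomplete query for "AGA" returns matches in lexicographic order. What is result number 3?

AGATGCCG

Words with prefix "AGA", in lexicographic order: "AGATGCCACC", "AGATGCCACTA", "AGATGCCG"
The 3rd is AGATGCCG.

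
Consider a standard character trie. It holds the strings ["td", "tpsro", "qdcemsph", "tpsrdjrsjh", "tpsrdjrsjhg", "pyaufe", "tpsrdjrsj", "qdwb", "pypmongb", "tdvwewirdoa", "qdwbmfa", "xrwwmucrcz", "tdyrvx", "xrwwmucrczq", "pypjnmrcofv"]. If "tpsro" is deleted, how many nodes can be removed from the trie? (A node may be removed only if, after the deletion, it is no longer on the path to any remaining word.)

A node on "tpsro"'s path can go only if nothing else ends at it or branches off below it.
The suffix "o" (1 node) is used only by "tpsro"; the node for "tpsr" still has the child "d", so pruning stops there.
Nodes removed: 1

1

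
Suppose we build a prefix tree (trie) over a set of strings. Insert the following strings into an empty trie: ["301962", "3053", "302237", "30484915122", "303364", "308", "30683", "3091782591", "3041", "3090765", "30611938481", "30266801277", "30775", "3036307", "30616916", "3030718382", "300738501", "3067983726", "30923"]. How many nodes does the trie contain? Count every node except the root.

92

For each word, the new-node count is its length minus the longest prefix already in the trie:
  "301962" → 6 new (3, 0, 1, 9, 6, 2)
  "3053" → prefix "30" already present; 2 new (5, 3)
  "302237" → prefix "30" already present; 4 new (2, 2, 3, 7)
  "30484915122" → prefix "30" already present; 9 new (4, 8, 4, 9, 1, 5, 1, 2, 2)
  "303364" → prefix "30" already present; 4 new (3, 3, 6, 4)
  "308" → prefix "30" already present; 1 new (8)
  "30683" → prefix "30" already present; 3 new (6, 8, 3)
  "3091782591" → prefix "30" already present; 8 new (9, 1, 7, 8, 2, 5, 9, 1)
  "3041" → prefix "304" already present; 1 new (1)
  "3090765" → prefix "309" already present; 4 new (0, 7, 6, 5)
  "30611938481" → prefix "306" already present; 8 new (1, 1, 9, 3, 8, 4, 8, 1)
  "30266801277" → prefix "302" already present; 8 new (6, 6, 8, 0, 1, 2, 7, 7)
  "30775" → prefix "30" already present; 3 new (7, 7, 5)
  "3036307" → prefix "303" already present; 4 new (6, 3, 0, 7)
  "30616916" → prefix "3061" already present; 4 new (6, 9, 1, 6)
  "3030718382" → prefix "303" already present; 7 new (0, 7, 1, 8, 3, 8, 2)
  "300738501" → prefix "30" already present; 7 new (0, 7, 3, 8, 5, 0, 1)
  "3067983726" → prefix "306" already present; 7 new (7, 9, 8, 3, 7, 2, 6)
  "30923" → prefix "309" already present; 2 new (2, 3)
Total nodes = 6 + 2 + 4 + 9 + 4 + 1 + 3 + 8 + 1 + 4 + 8 + 8 + 3 + 4 + 4 + 7 + 7 + 7 + 2 = 92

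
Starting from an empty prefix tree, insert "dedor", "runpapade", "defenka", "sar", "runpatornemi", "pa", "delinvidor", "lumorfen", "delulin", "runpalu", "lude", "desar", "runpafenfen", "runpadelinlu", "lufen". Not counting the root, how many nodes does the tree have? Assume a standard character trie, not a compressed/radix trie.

Insert word by word; a character creates a node only if that edge doesn't already exist:
  "dedor" → 5 new (d, e, d, o, r)
  "runpapade" → 9 new (r, u, n, p, a, p, a, d, e)
  "defenka" → prefix "de" already present; 5 new (f, e, n, k, a)
  "sar" → 3 new (s, a, r)
  "runpatornemi" → prefix "runpa" already present; 7 new (t, o, r, n, e, m, i)
  "pa" → 2 new (p, a)
  "delinvidor" → prefix "de" already present; 8 new (l, i, n, v, i, d, o, r)
  "lumorfen" → 8 new (l, u, m, o, r, f, e, n)
  "delulin" → prefix "del" already present; 4 new (u, l, i, n)
  "runpalu" → prefix "runpa" already present; 2 new (l, u)
  "lude" → prefix "lu" already present; 2 new (d, e)
  "desar" → prefix "de" already present; 3 new (s, a, r)
  "runpafenfen" → prefix "runpa" already present; 6 new (f, e, n, f, e, n)
  "runpadelinlu" → prefix "runpa" already present; 7 new (d, e, l, i, n, l, u)
  "lufen" → prefix "lu" already present; 3 new (f, e, n)
Total nodes = 5 + 9 + 5 + 3 + 7 + 2 + 8 + 8 + 4 + 2 + 2 + 3 + 6 + 7 + 3 = 74

74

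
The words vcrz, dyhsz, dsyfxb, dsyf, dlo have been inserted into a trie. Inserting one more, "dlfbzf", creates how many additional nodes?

4

"dl" is already a path in the trie; the remaining "fbzf" must be added.
Each of the 4 remaining characters creates one node.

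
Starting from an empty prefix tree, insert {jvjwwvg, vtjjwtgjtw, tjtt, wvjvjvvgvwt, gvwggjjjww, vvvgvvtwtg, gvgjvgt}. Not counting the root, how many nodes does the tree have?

56

Insert word by word; a character creates a node only if that edge doesn't already exist:
  "jvjwwvg" → 7 new (j, v, j, w, w, v, g)
  "vtjjwtgjtw" → 10 new (v, t, j, j, w, t, g, j, t, w)
  "tjtt" → 4 new (t, j, t, t)
  "wvjvjvvgvwt" → 11 new (w, v, j, v, j, v, v, g, v, w, t)
  "gvwggjjjww" → 10 new (g, v, w, g, g, j, j, j, w, w)
  "vvvgvvtwtg" → prefix "v" already present; 9 new (v, v, g, v, v, t, w, t, g)
  "gvgjvgt" → prefix "gv" already present; 5 new (g, j, v, g, t)
Total nodes = 7 + 10 + 4 + 11 + 10 + 9 + 5 = 56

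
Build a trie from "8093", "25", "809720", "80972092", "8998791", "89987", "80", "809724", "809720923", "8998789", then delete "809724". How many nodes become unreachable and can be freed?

Walk "809724" from the leaf back toward the root, removing each node that no remaining word uses.
The suffix "4" (1 node) is used only by "809724"; the node for "80972" still has the child "0", so pruning stops there.
Nodes removed: 1

1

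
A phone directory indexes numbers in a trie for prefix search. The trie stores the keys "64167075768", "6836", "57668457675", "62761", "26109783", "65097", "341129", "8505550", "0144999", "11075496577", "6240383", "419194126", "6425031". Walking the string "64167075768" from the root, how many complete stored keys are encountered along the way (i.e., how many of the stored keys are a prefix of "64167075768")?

1

Check each prefix of "64167075768" against the stored set — each match is an end-marker on the path.
Prefixes of the query that are stored words: "64167075768"
Count: 1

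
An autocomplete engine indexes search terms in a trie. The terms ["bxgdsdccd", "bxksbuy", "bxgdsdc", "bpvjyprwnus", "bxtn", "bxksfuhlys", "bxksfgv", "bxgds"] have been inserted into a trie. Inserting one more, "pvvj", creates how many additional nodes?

"pvvj" shares no prefix with any stored word, so all 4 characters open new nodes.
4 − 0 = 4 new nodes.

4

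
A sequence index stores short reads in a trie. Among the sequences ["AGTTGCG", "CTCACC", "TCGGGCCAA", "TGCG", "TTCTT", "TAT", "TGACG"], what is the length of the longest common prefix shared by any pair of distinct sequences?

2

Look for the deepest trie node that still has at least two words in its subtree.
"TGACG" and "TGCG" agree on "TG" (2 characters) before diverging; nothing deeper is shared.
Longest shared-prefix length: 2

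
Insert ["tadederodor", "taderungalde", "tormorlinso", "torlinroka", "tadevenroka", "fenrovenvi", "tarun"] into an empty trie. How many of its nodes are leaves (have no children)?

7

A leaf is a node with no children — equivalently, the end of a word that is not a proper prefix of any other stored word.
Those words: "fenrovenvi", "tadederodor", "taderungalde", "tadevenroka", "tarun", "torlinroka", "tormorlinso"
Leaf count: 7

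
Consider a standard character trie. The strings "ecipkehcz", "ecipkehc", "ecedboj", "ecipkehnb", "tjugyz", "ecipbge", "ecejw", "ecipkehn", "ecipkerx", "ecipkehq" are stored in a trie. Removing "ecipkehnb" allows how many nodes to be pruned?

1

After clearing the end-marker at "ecipkehnb", prune upward until reaching a node still needed by another word.
The suffix "b" (1 node) is used only by "ecipkehnb"; "ecipkehn" is itself a stored word, so pruning stops there.
Nodes removed: 1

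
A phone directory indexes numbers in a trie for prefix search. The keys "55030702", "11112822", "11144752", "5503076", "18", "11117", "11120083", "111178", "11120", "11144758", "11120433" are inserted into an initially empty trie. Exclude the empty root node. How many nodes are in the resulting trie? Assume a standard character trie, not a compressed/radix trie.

Insert word by word; a character creates a node only if that edge doesn't already exist:
  "55030702" → 8 new (5, 5, 0, 3, 0, 7, 0, 2)
  "11112822" → 8 new (1, 1, 1, 1, 2, 8, 2, 2)
  "11144752" → prefix "111" already present; 5 new (4, 4, 7, 5, 2)
  "5503076" → prefix "550307" already present; 1 new (6)
  "18" → prefix "1" already present; 1 new (8)
  "11117" → prefix "1111" already present; 1 new (7)
  "11120083" → prefix "111" already present; 5 new (2, 0, 0, 8, 3)
  "111178" → prefix "11117" already present; 1 new (8)
  "11120" → prefix "11120" already present; 0 new (none)
  "11144758" → prefix "1114475" already present; 1 new (8)
  "11120433" → prefix "11120" already present; 3 new (4, 3, 3)
Total nodes = 8 + 8 + 5 + 1 + 1 + 1 + 5 + 1 + 0 + 1 + 3 = 34

34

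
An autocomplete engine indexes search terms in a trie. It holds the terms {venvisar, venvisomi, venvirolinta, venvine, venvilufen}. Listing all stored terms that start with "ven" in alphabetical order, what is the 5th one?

Words with prefix "ven", in lexicographic order: "venvilufen", "venvine", "venvirolinta", "venvisar", "venvisomi"
The 5th is venvisomi.

venvisomi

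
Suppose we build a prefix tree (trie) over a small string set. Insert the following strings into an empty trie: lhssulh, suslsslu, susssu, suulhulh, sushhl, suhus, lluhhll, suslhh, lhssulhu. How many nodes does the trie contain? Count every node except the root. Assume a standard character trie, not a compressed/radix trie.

39

Trie structure (* marks end of a word):
(root)
├─ l
│  ├─ h
│  │  └─ s
│  │     └─ s
│  │        └─ u
│  │           └─ l
│  │              └─ h *
│  │                 └─ u *
│  └─ l
│     └─ u
│        └─ h
│           └─ h
│              └─ l
│                 └─ l *
└─ s
   └─ u
      ├─ h
      │  └─ u
      │     └─ s *
      ├─ s
      │  ├─ h
      │  │  └─ h
      │  │     └─ l *
      │  ├─ l
      │  │  ├─ h
      │  │  │  └─ h *
      │  │  └─ s
      │  │     └─ s
      │  │        └─ l
      │  │           └─ u *
      │  └─ s
      │     └─ s
      │        └─ u *
      └─ u
         └─ l
            └─ h
               └─ u
                  └─ l
                     └─ h *
Counting every labelled node above: 39.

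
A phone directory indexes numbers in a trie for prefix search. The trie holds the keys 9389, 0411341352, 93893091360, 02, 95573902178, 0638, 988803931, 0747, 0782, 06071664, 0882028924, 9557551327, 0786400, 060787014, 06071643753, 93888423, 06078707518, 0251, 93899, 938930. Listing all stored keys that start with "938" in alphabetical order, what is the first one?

Words with prefix "938", in lexicographic order: "93888423", "9389", "938930", "93893091360", "93899"
Position 1: 93888423

93888423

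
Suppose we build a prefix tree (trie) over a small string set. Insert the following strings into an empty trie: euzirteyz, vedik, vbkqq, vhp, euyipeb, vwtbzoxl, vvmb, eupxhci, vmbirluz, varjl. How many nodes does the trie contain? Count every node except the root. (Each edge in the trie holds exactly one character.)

51

Count nodes per top-level branch (shared prefixes stored once):
  'e'-branch (eupxhci, euyipeb, euzirteyz): 19 nodes
  'v'-branch (varjl, vbkqq, vedik, vhp, vmbirluz, vvmb, vwtbzoxl): 32 nodes
Sum: 51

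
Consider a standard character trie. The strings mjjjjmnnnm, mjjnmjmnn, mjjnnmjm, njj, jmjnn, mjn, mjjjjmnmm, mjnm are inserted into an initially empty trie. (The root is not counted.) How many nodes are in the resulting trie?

32

Insert word by word; a character creates a node only if that edge doesn't already exist:
  "mjjjjmnnnm" → 10 new (m, j, j, j, j, m, n, n, n, m)
  "mjjnmjmnn" → prefix "mjj" already present; 6 new (n, m, j, m, n, n)
  "mjjnnmjm" → prefix "mjjn" already present; 4 new (n, m, j, m)
  "njj" → 3 new (n, j, j)
  "jmjnn" → 5 new (j, m, j, n, n)
  "mjn" → prefix "mj" already present; 1 new (n)
  "mjjjjmnmm" → prefix "mjjjjmn" already present; 2 new (m, m)
  "mjnm" → prefix "mjn" already present; 1 new (m)
Total nodes = 10 + 6 + 4 + 3 + 5 + 1 + 2 + 1 = 32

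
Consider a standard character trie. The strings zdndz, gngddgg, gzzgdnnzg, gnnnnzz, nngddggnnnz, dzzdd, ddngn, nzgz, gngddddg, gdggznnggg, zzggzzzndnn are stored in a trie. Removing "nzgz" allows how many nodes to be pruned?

After clearing the end-marker at "nzgz", prune upward until reaching a node still needed by another word.
The suffix "zgz" (3 nodes) is used only by "nzgz"; the node for "n" still has the child "n", so pruning stops there.
Nodes removed: 3

3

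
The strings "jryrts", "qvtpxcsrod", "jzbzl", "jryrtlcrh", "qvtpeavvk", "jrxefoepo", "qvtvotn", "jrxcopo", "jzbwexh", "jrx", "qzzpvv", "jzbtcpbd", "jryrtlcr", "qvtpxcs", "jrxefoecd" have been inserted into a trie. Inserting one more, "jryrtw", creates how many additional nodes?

The longest prefix of "jryrtw" already in the trie is "jryrt" (length 5).
So 6 − 5 = 1 new nodes.

1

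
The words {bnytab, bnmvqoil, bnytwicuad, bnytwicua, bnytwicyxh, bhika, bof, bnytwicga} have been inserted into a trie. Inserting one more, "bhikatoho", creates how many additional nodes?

Walking "bhikatoho" from the root, the first 5 characters ("bhika") follow existing edges; "t" is the first miss.
So 9 − 5 = 4 new nodes.

4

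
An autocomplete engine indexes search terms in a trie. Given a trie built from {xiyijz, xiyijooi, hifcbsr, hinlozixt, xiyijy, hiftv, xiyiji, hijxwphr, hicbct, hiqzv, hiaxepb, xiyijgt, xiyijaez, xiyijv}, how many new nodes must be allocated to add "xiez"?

2

Walking "xiez" from the root, the first 2 characters ("xi") follow existing edges; "e" is the first miss.
So 4 − 2 = 2 new nodes.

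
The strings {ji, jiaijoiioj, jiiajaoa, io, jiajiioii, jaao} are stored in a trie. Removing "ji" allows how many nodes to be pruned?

After clearing the end-marker at "ji", prune upward until reaching a node still needed by another word.
Every node on "ji" is still needed (e.g. by "jiaijoiioj"), so nothing is freed.
Nodes removed: 0

0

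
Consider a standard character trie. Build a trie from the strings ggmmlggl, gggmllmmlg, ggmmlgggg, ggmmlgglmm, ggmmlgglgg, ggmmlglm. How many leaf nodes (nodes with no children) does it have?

A leaf is a node with no children — equivalently, the end of a word that is not a proper prefix of any other stored word.
Those words: "gggmllmmlg", "ggmmlgggg", "ggmmlgglgg", "ggmmlgglmm", "ggmmlglm"
Leaf count: 5

5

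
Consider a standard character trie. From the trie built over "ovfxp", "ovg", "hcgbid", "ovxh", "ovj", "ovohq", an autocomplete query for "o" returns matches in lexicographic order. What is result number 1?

ovfxp

Words with prefix "o", in lexicographic order: "ovfxp", "ovg", "ovj", "ovohq", "ovxh"
Position 1: ovfxp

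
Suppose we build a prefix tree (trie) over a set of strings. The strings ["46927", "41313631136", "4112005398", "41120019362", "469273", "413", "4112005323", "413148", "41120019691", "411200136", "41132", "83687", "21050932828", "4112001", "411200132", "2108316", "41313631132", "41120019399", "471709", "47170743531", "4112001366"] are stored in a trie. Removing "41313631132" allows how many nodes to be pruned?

1

After clearing the end-marker at "41313631132", prune upward until reaching a node still needed by another word.
The suffix "2" (1 node) is used only by "41313631132"; the node for "4131363113" still has the child "6", so pruning stops there.
Nodes removed: 1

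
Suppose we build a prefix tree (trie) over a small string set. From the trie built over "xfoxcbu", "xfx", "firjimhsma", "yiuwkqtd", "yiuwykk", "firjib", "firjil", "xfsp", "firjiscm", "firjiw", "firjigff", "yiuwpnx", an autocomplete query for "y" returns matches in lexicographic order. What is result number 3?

Words with prefix "y", in lexicographic order: "yiuwkqtd", "yiuwpnx", "yiuwykk"
Position 3: yiuwykk

yiuwykk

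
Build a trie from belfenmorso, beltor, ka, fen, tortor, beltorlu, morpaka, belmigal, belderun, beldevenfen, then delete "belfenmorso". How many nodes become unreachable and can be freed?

8

Walk "belfenmorso" from the leaf back toward the root, removing each node that no remaining word uses.
The suffix "fenmorso" (8 nodes) is used only by "belfenmorso"; the node for "bel" still has the child "t", so pruning stops there.
Nodes removed: 8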